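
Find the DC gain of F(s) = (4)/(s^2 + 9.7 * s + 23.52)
DC gain = F(0) = num(0)/den(0) = 4/23.52 = 0.1701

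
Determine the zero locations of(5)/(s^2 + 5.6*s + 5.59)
Numerator is a nonzero constant (5) → Zeros: none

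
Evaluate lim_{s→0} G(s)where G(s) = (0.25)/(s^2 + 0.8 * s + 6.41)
DC gain = G(0) = num(0)/den(0) = 0.25/6.41 = 0.039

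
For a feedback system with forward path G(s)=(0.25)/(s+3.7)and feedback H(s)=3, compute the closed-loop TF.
Closed-loop T = G/(1+GH).
Numerator: G_num * H_den = 0.25.
Denominator: G_den * H_den + G_num * H_num = (s + 3.7) + (0.75) = s + 4.45.
T(s) = (0.25)/(s + 4.45)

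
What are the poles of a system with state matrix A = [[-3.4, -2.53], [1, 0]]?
Eigenvalues solve det(λI - A) = 0.
Characteristic polynomial: λ^2 + 3.4*λ + 2.53 = 0.
Factor: (λ + 2.3)(λ + 1.1) = 0.
Roots: -1.1, -2.3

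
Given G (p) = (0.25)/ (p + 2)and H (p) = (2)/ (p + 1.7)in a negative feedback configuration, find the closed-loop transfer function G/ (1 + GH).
Closed-loop T = G/(1+GH).
Numerator: G_num * H_den = 0.25*p + 0.425.
Denominator: G_den * H_den + G_num * H_num = (p^2 + 3.7*p + 3.4) + (0.5) = p^2 + 3.7*p + 3.9.
T(p) = (0.25*p + 0.425)/(p^2 + 3.7*p + 3.9)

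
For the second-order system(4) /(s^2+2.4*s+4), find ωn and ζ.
Standard form: ωn²/(s²+2ζωn·s+ωn²).
const=4=ωn² → ωn=2, s coeff=2.4=2ζωn → ζ=0.6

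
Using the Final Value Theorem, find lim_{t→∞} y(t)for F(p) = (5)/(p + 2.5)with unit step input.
FVT: lim_{t→∞} y(t) = lim_{p→0} p*Y(p) where Y(p) = F(p)/p.
= lim_{p→0} F(p) = F(0) = num(0)/den(0) = 5/2.5 = 2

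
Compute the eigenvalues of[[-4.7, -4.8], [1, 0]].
Eigenvalues solve det(λI - A) = 0.
Characteristic polynomial: λ^2 + 4.7*λ + 4.8 = 0.
Factor: (λ + 3.2)(λ + 1.5) = 0.
Roots: -1.5, -3.2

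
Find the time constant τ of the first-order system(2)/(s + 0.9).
First-order system: τ = -1/pole. Pole = -0.9. τ = -1/(-0.9) = 1.111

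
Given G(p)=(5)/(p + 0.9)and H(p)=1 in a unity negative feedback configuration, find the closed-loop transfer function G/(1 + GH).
Closed-loop T = G/(1+GH).
Numerator: G_num * H_den = 5.
Denominator: G_den * H_den + G_num * H_num = (p + 0.9) + (5) = p + 5.9.
T(p) = (5)/(p + 5.9)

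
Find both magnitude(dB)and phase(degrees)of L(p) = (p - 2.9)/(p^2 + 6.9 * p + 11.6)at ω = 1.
Substitute p = j*1: L(j1) = -0.149028 + 0.191348j.
|L| = 20*log₁₀(sqrt(Re²+Im²)) = -12.30 dB.
∠L = atan2(Im, Re) = 127.91°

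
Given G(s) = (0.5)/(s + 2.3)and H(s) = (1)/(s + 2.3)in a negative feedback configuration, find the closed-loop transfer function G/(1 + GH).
Closed-loop T = G/(1+GH).
Numerator: G_num * H_den = 0.5*s + 1.15.
Denominator: G_den * H_den + G_num * H_num = (s^2 + 4.6*s + 5.29) + (0.5) = s^2 + 4.6*s + 5.79.
T(s) = (0.5*s + 1.15)/(s^2 + 4.6*s + 5.79)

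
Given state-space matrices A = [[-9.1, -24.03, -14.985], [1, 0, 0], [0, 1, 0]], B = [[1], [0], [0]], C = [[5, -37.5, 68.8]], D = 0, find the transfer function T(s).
T(s) = C(sI - A)⁻¹B + D.
Characteristic polynomial det(sI - A) = s^3 + 9.1*s^2 + 24.03*s + 14.985.
Numerator from C·adj(sI-A)·B + D·det(sI-A) = 5*s^2 - 37.5*s + 68.8.
T(s) = (5*s^2 - 37.5*s + 68.8)/(s^3 + 9.1*s^2 + 24.03*s + 14.985)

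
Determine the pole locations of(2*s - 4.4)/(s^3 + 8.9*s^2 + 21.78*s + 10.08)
Set denominator = 0: s^3 + 8.9*s^2 + 21.78*s + 10.08 = (s + 3.5)(s + 0.6)(s + 4.8) = 0 → Poles: -0.6, -3.5, -4.8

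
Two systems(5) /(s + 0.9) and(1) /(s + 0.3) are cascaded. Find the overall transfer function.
Series: H = H₁ · H₂ = (n₁·n₂)/(d₁·d₂).
Num: n₁·n₂ = 5. Den: d₁·d₂ = s^2 + 1.2*s + 0.27.
H(s) = (5)/(s^2 + 1.2*s + 0.27)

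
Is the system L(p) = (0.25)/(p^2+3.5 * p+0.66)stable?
Denominator: p^2 + 3.5*p + 0.66 = (p + 0.2)(p + 3.3). Poles: -0.2, -3.3. All Re(p)<0: Yes (stable)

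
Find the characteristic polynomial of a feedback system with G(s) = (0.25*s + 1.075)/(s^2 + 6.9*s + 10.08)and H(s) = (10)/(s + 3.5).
Characteristic poly = G_den * H_den + G_num * H_num = (s^3 + 10.4*s^2 + 34.23*s + 35.28) + (2.5*s + 10.75) = s^3 + 10.4*s^2 + 36.73*s + 46.03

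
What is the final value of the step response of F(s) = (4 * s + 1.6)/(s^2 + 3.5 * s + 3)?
FVT: lim_{t→∞} y(t) = lim_{s→0} s*Y(s) where Y(s) = F(s)/s.
= lim_{s→0} F(s) = F(0) = num(0)/den(0) = 1.6/3 = 0.5333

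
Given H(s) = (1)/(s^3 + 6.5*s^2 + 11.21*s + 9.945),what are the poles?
Set denominator = 0: s^3 + 6.5*s^2 + 11.21*s + 9.945 = (s + 4.5)(s^2 + 2*s + 2.21) = 0 → Poles: -1 + 1.1j, -1 - 1.1j, -4.5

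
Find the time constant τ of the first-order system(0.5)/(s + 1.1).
First-order system: τ = -1/pole. Pole = -1.1. τ = -1/(-1.1) = 0.9091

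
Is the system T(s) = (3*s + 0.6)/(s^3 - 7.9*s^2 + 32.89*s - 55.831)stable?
Denominator: s^3 - 7.9*s^2 + 32.89*s - 55.831 = (s - 3.1)(s^2 - 4.8*s + 18.01). Poles: 2.4 + 3.5j, 2.4 - 3.5j, 3.1. All Re(p)<0: No (unstable)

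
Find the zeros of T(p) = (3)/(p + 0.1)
Numerator is a nonzero constant (3) → Zeros: none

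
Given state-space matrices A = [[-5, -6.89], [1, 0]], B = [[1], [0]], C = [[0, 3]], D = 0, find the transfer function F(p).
F(p) = C(pI - A)⁻¹B + D.
Characteristic polynomial det(pI - A) = p^2 + 5*p + 6.89.
Numerator from C·adj(pI-A)·B + D·det(pI-A) = 3.
F(p) = (3)/(p^2 + 5*p + 6.89)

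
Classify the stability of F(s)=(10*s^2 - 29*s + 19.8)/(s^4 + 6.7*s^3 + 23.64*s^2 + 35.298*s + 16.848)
Denominator: s^4 + 6.7*s^3 + 23.64*s^2 + 35.298*s + 16.848 = (s + 0.9)(s + 1.6)(s^2 + 4.2*s + 11.7). Poles: -0.9, -1.6, -2.1 + 2.7j, -2.1 - 2.7j. Stable (all poles in LHP)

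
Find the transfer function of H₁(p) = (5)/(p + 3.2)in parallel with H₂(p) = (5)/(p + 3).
Parallel: H = H₁ + H₂ = (n₁·d₂ + n₂·d₁)/(d₁·d₂).
n₁·d₂ = 5*p + 15. n₂·d₁ = 5*p + 16. Sum = 10*p + 31. d₁·d₂ = p^2 + 6.2*p + 9.6.
H(p) = (10*p + 31)/(p^2 + 6.2*p + 9.6)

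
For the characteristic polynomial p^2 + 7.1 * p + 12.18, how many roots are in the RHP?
p^2 + 7.1*p + 12.18 = (p + 2.9)(p + 4.2). Poles: -2.9, -4.2. RHP poles (Re>0): 0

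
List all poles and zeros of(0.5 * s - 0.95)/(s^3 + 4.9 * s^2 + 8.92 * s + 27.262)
Set denominator = 0: s^3 + 4.9*s^2 + 8.92*s + 27.262 = (s + 4.3)(s^2 + 0.6*s + 6.34) = 0 → Poles: -0.3 + 2.5j, -0.3 - 2.5j, -4.3
Set numerator = 0: 0.5*s - 0.95 = 0 → Zeros: 1.9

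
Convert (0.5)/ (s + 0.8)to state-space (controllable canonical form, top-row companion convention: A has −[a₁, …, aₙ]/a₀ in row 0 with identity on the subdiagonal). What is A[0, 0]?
Reachable canonical form for den = s + 0.8: top row of A = -[a₁,a₂,...,aₙ]/a₀, ones on the subdiagonal, zeros elsewhere.
A = [[-0.8]].
A[0,0] = -0.8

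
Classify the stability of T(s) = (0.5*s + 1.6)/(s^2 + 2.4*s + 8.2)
Denominator: s^2 + 2.4*s + 8.2. Poles: -1.2 + 2.6j, -1.2 - 2.6j. Stable (all poles in LHP)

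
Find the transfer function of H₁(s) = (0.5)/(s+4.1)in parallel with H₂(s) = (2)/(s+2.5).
Parallel: H = H₁ + H₂ = (n₁·d₂ + n₂·d₁)/(d₁·d₂).
n₁·d₂ = 0.5*s + 1.25. n₂·d₁ = 2*s + 8.2. Sum = 2.5*s + 9.45. d₁·d₂ = s^2 + 6.6*s + 10.25.
H(s) = (2.5*s + 9.45)/(s^2 + 6.6*s + 10.25)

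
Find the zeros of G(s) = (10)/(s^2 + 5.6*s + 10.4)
Numerator is a nonzero constant (10) → Zeros: none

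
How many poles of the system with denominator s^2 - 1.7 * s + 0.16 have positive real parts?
s^2 - 1.7*s + 0.16 = (s - 1.6)(s - 0.1). Poles: 0.1, 1.6. RHP poles (Re>0): 2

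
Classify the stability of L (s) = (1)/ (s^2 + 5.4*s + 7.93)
Denominator: s^2 + 5.4*s + 7.93. Poles: -2.7 + 0.8j, -2.7 - 0.8j. Stable (all poles in LHP)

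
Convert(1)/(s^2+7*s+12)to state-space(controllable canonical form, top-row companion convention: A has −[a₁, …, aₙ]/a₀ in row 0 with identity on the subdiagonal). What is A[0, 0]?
Reachable canonical form for den = s^2 + 7*s + 12: top row of A = -[a₁,a₂,...,aₙ]/a₀, ones on the subdiagonal, zeros elsewhere.
A = [[-7, -12], [1, 0]].
A[0,0] = -7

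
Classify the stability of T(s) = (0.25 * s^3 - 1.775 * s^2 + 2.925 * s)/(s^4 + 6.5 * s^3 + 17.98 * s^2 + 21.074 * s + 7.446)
Denominator: s^4 + 6.5*s^3 + 17.98*s^2 + 21.074*s + 7.446 = (s + 1.7)(s + 0.6)(s^2 + 4.2*s + 7.3). Poles: -0.6, -1.7, -2.1 + 1.7j, -2.1 - 1.7j. Stable (all poles in LHP)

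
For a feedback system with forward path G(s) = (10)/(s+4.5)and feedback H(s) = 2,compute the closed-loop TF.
Closed-loop T = G/(1+GH).
Numerator: G_num * H_den = 10.
Denominator: G_den * H_den + G_num * H_num = (s + 4.5) + (20) = s + 24.5.
T(s) = (10)/(s + 24.5)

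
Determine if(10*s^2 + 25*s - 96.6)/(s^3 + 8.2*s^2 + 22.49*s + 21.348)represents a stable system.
Denominator: s^3 + 8.2*s^2 + 22.49*s + 21.348 = (s + 3.6)(s^2 + 4.6*s + 5.93). Poles: -2.3 + 0.8j, -2.3 - 0.8j, -3.6. All Re(p)<0: Yes (stable)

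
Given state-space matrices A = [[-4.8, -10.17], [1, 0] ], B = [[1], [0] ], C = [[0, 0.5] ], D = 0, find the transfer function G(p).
G(p) = C(pI - A)⁻¹B + D.
Characteristic polynomial det(pI - A) = p^2 + 4.8*p + 10.17.
Numerator from C·adj(pI-A)·B + D·det(pI-A) = 0.5.
G(p) = (0.5)/(p^2 + 4.8*p + 10.17)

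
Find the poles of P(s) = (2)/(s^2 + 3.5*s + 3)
Set denominator = 0: s^2 + 3.5*s + 3 = (s + 2)(s + 1.5) = 0 → Poles: -1.5, -2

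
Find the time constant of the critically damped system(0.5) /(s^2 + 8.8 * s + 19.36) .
Critically damped (ζ = 1): repeated real pole at -4.4, -4.4. τ = -1/pole = 0.2273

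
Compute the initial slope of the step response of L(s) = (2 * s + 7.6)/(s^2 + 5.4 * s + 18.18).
IVT: y'(0⁺) = lim_{s→∞} s²·Y(s) = lim_{s→∞} s·L(s).
deg(num) = 1, deg(den) = 2, relative degree = 1, so s·L(s) → (leading num)/(leading den) = 2/1 = 2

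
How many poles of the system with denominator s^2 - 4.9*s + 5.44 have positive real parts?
s^2 - 4.9*s + 5.44 = (s - 1.7)(s - 3.2). Poles: 1.7, 3.2. RHP poles (Re>0): 2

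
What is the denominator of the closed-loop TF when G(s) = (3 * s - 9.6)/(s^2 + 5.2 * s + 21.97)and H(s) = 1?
Characteristic poly = G_den * H_den + G_num * H_num = (s^2 + 5.2*s + 21.97) + (3*s - 9.6) = s^2 + 8.2*s + 12.37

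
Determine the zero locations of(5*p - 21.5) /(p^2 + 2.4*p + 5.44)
Set numerator = 0: 5*p - 21.5 = 0 → Zeros: 4.3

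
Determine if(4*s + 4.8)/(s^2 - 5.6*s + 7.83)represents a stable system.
Denominator: s^2 - 5.6*s + 7.83 = (s - 2.7)(s - 2.9). Poles: 2.7, 2.9. All Re(p)<0: No (unstable)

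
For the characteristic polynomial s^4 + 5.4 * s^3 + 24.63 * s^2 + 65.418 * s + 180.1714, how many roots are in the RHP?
s^4 + 5.4*s^3 + 24.63*s^2 + 65.418*s + 180.1714 = (s^2 - 0.4*s + 12.29)(s^2 + 5.8*s + 14.66). Poles: -2.9 + 2.5j, -2.9 - 2.5j, 0.2 + 3.5j, 0.2 - 3.5j. RHP poles (Re>0): 2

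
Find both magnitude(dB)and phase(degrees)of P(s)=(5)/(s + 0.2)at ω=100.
Substitute s = j*100: P(j100) = 9.99996e-05 - 0.0499998j.
|P| = 20*log₁₀(sqrt(Re²+Im²)) = -26.02 dB.
∠P = atan2(Im, Re) = -89.89°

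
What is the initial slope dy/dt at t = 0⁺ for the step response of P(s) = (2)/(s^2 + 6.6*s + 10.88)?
IVT: y'(0⁺) = lim_{s→∞} s²·Y(s) = lim_{s→∞} s·P(s).
deg(num) = 0, deg(den) = 2, relative degree = 2 ≥ 2, so s·P(s) → 0. Initial slope = 0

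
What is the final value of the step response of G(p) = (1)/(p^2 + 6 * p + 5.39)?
FVT: lim_{t→∞} y(t) = lim_{p→0} p*Y(p) where Y(p) = G(p)/p.
= lim_{p→0} G(p) = G(0) = num(0)/den(0) = 1/5.39 = 0.1855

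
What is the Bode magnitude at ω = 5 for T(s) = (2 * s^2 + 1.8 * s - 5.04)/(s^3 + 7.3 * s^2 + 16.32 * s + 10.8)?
Substitute s = j*5: T(j5) = 0.288855 - 0.12543j.
|T(j5)| = sqrt(Re² + Im²) = 0.3149.
20*log₁₀(0.3149) = -10.04 dB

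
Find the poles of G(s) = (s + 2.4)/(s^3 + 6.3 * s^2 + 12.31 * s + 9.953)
Set denominator = 0: s^3 + 6.3*s^2 + 12.31*s + 9.953 = (s + 3.7)(s^2 + 2.6*s + 2.69) = 0 → Poles: -1.3 + 1j, -1.3 - 1j, -3.7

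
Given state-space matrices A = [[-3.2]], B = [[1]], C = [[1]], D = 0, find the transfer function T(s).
T(s) = C(sI - A)⁻¹B + D.
Characteristic polynomial det(sI - A) = s + 3.2.
Numerator from C·adj(sI-A)·B + D·det(sI-A) = 1.
T(s) = (1)/(s + 3.2)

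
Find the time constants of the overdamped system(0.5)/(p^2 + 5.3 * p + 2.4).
Overdamped: real poles at -0.5, -4.8. τ = -1/pole → τ₁ = 2, τ₂ = 0.2083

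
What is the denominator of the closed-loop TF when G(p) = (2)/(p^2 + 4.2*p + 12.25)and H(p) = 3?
Characteristic poly = G_den * H_den + G_num * H_num = (p^2 + 4.2*p + 12.25) + (6) = p^2 + 4.2*p + 18.25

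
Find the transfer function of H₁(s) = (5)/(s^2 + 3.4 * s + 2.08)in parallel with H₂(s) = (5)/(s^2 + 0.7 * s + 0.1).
Parallel: H = H₁ + H₂ = (n₁·d₂ + n₂·d₁)/(d₁·d₂).
n₁·d₂ = 5*s^2 + 3.5*s + 0.5. n₂·d₁ = 5*s^2 + 17*s + 10.4. Sum = 10*s^2 + 20.5*s + 10.9. d₁·d₂ = s^4 + 4.1*s^3 + 4.56*s^2 + 1.796*s + 0.208.
H(s) = (10*s^2 + 20.5*s + 10.9)/(s^4 + 4.1*s^3 + 4.56*s^2 + 1.796*s + 0.208)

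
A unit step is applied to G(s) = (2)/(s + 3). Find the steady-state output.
FVT: lim_{t→∞} y(t) = lim_{s→0} s*Y(s) where Y(s) = G(s)/s.
= lim_{s→0} G(s) = G(0) = num(0)/den(0) = 2/3 = 0.6667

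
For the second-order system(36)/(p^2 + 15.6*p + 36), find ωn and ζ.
Standard form: ωn²/(p²+2ζωn·p+ωn²).
const=36=ωn² → ωn=6, p coeff=15.6=2ζωn → ζ=1.3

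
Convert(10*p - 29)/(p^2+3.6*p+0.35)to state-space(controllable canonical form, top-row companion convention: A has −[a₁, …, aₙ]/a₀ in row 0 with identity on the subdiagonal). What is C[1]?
Reachable canonical form: C = numerator coefficients (right-aligned, zero-padded to length n).
num = 10*p - 29, C = [[10, -29]].
C[1] = -29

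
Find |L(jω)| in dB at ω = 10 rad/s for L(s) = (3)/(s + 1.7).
Substitute s = j*10: L(j10) = 0.0495675 - 0.291574j.
|L(j10)| = sqrt(Re² + Im²) = 0.2958.
20*log₁₀(0.2958) = -10.58 dB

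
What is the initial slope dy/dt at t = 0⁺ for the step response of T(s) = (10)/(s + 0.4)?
IVT: y'(0⁺) = lim_{s→∞} s²·Y(s) = lim_{s→∞} s·T(s).
deg(num) = 0, deg(den) = 1, relative degree = 1, so s·T(s) → (leading num)/(leading den) = 10/1 = 10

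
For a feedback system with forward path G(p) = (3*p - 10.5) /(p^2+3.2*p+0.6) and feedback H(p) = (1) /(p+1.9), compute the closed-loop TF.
Closed-loop T = G/(1+GH).
Numerator: G_num * H_den = 3*p^2 - 4.8*p - 19.95.
Denominator: G_den * H_den + G_num * H_num = (p^3 + 5.1*p^2 + 6.68*p + 1.14) + (3*p - 10.5) = p^3 + 5.1*p^2 + 9.68*p - 9.36.
T(p) = (3*p^2 - 4.8*p - 19.95)/(p^3 + 5.1*p^2 + 9.68*p - 9.36)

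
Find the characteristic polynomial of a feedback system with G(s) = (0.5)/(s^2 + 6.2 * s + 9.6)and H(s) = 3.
Characteristic poly = G_den * H_den + G_num * H_num = (s^2 + 6.2*s + 9.6) + (1.5) = s^2 + 6.2*s + 11.1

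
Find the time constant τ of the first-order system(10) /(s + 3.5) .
First-order system: τ = -1/pole. Pole = -3.5. τ = -1/(-3.5) = 0.2857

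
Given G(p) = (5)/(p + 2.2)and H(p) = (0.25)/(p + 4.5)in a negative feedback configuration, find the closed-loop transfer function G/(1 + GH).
Closed-loop T = G/(1+GH).
Numerator: G_num * H_den = 5*p + 22.5.
Denominator: G_den * H_den + G_num * H_num = (p^2 + 6.7*p + 9.9) + (1.25) = p^2 + 6.7*p + 11.15.
T(p) = (5*p + 22.5)/(p^2 + 6.7*p + 11.15)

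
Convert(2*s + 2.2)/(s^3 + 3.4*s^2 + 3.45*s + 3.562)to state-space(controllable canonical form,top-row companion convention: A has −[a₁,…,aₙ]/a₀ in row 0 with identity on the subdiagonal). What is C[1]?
Reachable canonical form: C = numerator coefficients (right-aligned, zero-padded to length n).
num = 2*s + 2.2, C = [[0, 2, 2.2]].
C[1] = 2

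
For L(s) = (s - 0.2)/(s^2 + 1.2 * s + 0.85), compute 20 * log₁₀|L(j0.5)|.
Substitute s = j*0.5: L(j0.5) = 0.25 + 0.583333j.
|L(j0.5)| = sqrt(Re² + Im²) = 0.6346.
20*log₁₀(0.6346) = -3.95 dB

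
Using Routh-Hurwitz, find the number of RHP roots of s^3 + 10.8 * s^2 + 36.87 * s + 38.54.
Routh array:
s^3: [1, 36.87]; s^2: [10.8, 38.54]; s^1: [33.3015]; s^0: [38.54]
First column: [1, 10.8, 33.3015, 38.54]. Sign changes = RHP roots = 0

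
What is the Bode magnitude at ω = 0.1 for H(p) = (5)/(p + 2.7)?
Substitute p = j*0.1: H(j0.1) = 1.84932 - 0.0684932j.
|H(j0.1)| = sqrt(Re² + Im²) = 1.851.
20*log₁₀(1.851) = 5.35 dB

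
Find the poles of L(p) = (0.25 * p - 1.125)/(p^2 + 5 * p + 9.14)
Set denominator = 0: p^2 + 5*p + 9.14 = 0 → Poles: -2.5 + 1.7j, -2.5 - 1.7j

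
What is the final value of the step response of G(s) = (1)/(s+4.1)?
FVT: lim_{t→∞} y(t) = lim_{s→0} s*Y(s) where Y(s) = G(s)/s.
= lim_{s→0} G(s) = G(0) = num(0)/den(0) = 1/4.1 = 0.2439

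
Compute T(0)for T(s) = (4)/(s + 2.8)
DC gain = T(0) = num(0)/den(0) = 4/2.8 = 1.429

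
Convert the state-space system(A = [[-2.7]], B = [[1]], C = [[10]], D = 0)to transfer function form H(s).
H(s) = C(sI - A)⁻¹B + D.
Characteristic polynomial det(sI - A) = s + 2.7.
Numerator from C·adj(sI-A)·B + D·det(sI-A) = 10.
H(s) = (10)/(s + 2.7)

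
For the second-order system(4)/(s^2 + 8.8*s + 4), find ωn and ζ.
Standard form: ωn²/(s²+2ζωn·s+ωn²).
const=4=ωn² → ωn=2, s coeff=8.8=2ζωn → ζ=2.2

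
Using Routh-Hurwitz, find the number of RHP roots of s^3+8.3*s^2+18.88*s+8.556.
Routh array:
s^3: [1, 18.88]; s^2: [8.3, 8.556]; s^1: [17.8492]; s^0: [8.556]
First column: [1, 8.3, 17.8492, 8.556]. Sign changes = RHP roots = 0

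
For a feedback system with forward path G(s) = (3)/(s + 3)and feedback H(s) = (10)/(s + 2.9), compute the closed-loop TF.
Closed-loop T = G/(1+GH).
Numerator: G_num * H_den = 3*s + 8.7.
Denominator: G_den * H_den + G_num * H_num = (s^2 + 5.9*s + 8.7) + (30) = s^2 + 5.9*s + 38.7.
T(s) = (3*s + 8.7)/(s^2 + 5.9*s + 38.7)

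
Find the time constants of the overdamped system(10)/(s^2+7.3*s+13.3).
Overdamped: real poles at -3.5, -3.8. τ = -1/pole → τ₁ = 0.2857, τ₂ = 0.2632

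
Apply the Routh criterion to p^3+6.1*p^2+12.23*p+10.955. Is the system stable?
Routh array:
p^3: [1, 12.23]; p^2: [6.1, 10.955]; p^1: [10.4341]; p^0: [10.955]
First column: [1, 6.1, 10.4341, 10.955]. Sign changes = 0.
Yes, stable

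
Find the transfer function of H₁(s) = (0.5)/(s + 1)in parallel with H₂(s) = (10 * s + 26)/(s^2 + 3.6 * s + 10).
Parallel: H = H₁ + H₂ = (n₁·d₂ + n₂·d₁)/(d₁·d₂).
n₁·d₂ = 0.5*s^2 + 1.8*s + 5. n₂·d₁ = 10*s^2 + 36*s + 26. Sum = 10.5*s^2 + 37.8*s + 31. d₁·d₂ = s^3 + 4.6*s^2 + 13.6*s + 10.
H(s) = (10.5*s^2 + 37.8*s + 31)/(s^3 + 4.6*s^2 + 13.6*s + 10)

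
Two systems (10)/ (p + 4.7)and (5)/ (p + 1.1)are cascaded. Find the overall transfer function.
Series: H = H₁ · H₂ = (n₁·n₂)/(d₁·d₂).
Num: n₁·n₂ = 50. Den: d₁·d₂ = p^2 + 5.8*p + 5.17.
H(p) = (50)/(p^2 + 5.8*p + 5.17)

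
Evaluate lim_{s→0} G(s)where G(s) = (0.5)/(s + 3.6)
DC gain = G(0) = num(0)/den(0) = 0.5/3.6 = 0.1389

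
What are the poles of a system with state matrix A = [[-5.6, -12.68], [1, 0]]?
Eigenvalues solve det(λI - A) = 0.
Characteristic polynomial: λ^2 + 5.6*λ + 12.68 = 0.
Roots: -2.8 + 2.2j, -2.8 - 2.2j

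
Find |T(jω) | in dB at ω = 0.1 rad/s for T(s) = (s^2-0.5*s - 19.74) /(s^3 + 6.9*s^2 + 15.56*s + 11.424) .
Substitute s = j*0.1: T(j0.1) = -1.7079 + 0.229483j.
|T(j0.1)| = sqrt(Re² + Im²) = 1.723.
20*log₁₀(1.723) = 4.73 dB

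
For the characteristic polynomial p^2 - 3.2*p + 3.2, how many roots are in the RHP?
Poles: 1.6 + 0.8j, 1.6 - 0.8j. RHP poles (Re>0): 2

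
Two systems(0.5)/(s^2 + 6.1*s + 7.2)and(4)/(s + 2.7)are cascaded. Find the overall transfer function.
Series: H = H₁ · H₂ = (n₁·n₂)/(d₁·d₂).
Num: n₁·n₂ = 2. Den: d₁·d₂ = s^3 + 8.8*s^2 + 23.67*s + 19.44.
H(s) = (2)/(s^3 + 8.8*s^2 + 23.67*s + 19.44)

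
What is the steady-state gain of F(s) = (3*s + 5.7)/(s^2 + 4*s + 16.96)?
DC gain = F(0) = num(0)/den(0) = 5.7/16.96 = 0.3361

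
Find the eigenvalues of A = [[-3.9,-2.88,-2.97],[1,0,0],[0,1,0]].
Eigenvalues solve det(λI - A) = 0.
Characteristic polynomial: λ^3 + 3.9*λ^2 + 2.88*λ + 2.97 = 0.
Factor: (λ + 3.3)(λ^2 + 0.6*λ + 0.9) = 0.
Roots: -0.3 + 0.9j, -0.3 - 0.9j, -3.3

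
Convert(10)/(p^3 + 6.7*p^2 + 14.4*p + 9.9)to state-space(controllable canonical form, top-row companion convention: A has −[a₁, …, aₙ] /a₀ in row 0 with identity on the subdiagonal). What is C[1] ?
Reachable canonical form: C = numerator coefficients (right-aligned, zero-padded to length n).
num = 10, C = [[0, 0, 10]].
C[1] = 0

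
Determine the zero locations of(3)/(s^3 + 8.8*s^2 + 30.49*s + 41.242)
Numerator is a nonzero constant (3) → Zeros: none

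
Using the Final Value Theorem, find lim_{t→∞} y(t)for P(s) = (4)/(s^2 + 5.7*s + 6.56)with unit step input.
FVT: lim_{t→∞} y(t) = lim_{s→0} s*Y(s) where Y(s) = P(s)/s.
= lim_{s→0} P(s) = P(0) = num(0)/den(0) = 4/6.56 = 0.6098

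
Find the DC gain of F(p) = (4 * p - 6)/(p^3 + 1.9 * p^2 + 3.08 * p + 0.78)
DC gain = F(0) = num(0)/den(0) = -6/0.78 = -7.692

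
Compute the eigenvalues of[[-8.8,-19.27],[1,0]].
Eigenvalues solve det(λI - A) = 0.
Characteristic polynomial: λ^2 + 8.8*λ + 19.27 = 0.
Factor: (λ + 4.7)(λ + 4.1) = 0.
Roots: -4.1, -4.7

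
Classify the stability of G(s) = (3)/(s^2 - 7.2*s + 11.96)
Denominator: s^2 - 7.2*s + 11.96 = (s - 4.6)(s - 2.6). Poles: 2.6, 4.6. Unstable (2 pole(s) in RHP)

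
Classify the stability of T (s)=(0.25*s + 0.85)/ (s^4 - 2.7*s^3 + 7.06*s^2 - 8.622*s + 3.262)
Denominator: s^4 - 2.7*s^3 + 7.06*s^2 - 8.622*s + 3.262 = (s - 1)(s - 0.7)(s^2 - s + 4.66). Poles: 0.5 + 2.1j, 0.5 - 2.1j, 0.7, 1. Unstable (4 pole(s) in RHP)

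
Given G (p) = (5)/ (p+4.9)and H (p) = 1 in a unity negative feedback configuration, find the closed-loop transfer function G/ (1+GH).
Closed-loop T = G/(1+GH).
Numerator: G_num * H_den = 5.
Denominator: G_den * H_den + G_num * H_num = (p + 4.9) + (5) = p + 9.9.
T(p) = (5)/(p + 9.9)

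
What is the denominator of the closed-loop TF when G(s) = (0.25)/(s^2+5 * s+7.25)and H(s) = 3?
Characteristic poly = G_den * H_den + G_num * H_num = (s^2 + 5*s + 7.25) + (0.75) = s^2 + 5*s + 8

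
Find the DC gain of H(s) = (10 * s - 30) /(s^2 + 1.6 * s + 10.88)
DC gain = H(0) = num(0)/den(0) = -30/10.88 = -2.757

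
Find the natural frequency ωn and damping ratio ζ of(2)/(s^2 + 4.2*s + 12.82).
Underdamped: complex pole -2.1 + 2.9j. ωn = |pole| = 3.581, ζ = -Re(pole)/ωn = 0.5865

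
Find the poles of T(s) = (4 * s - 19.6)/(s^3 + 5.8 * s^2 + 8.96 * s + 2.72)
Set denominator = 0: s^3 + 5.8*s^2 + 8.96*s + 2.72 = (s + 3.4)(s + 0.4)(s + 2) = 0 → Poles: -0.4, -2, -3.4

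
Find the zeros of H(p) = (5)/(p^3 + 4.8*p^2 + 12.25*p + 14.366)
Numerator is a nonzero constant (5) → Zeros: none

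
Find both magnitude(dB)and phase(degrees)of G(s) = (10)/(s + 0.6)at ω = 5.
Substitute s = j*5: G(j5) = 0.236593 - 1.97161j.
|G| = 20*log₁₀(sqrt(Re²+Im²)) = 5.96 dB.
∠G = atan2(Im, Re) = -83.16°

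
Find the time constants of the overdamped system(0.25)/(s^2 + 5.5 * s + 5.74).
Overdamped: real poles at -1.4, -4.1. τ = -1/pole → τ₁ = 0.7143, τ₂ = 0.2439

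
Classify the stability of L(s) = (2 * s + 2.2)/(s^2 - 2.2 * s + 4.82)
Denominator: s^2 - 2.2*s + 4.82. Poles: 1.1 + 1.9j, 1.1 - 1.9j. Unstable (2 pole(s) in RHP)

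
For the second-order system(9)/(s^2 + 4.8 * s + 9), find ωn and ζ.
Standard form: ωn²/(s²+2ζωn·s+ωn²).
const=9=ωn² → ωn=3, s coeff=4.8=2ζωn → ζ=0.8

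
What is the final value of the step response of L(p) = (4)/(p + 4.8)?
FVT: lim_{t→∞} y(t) = lim_{p→0} p*Y(p) where Y(p) = L(p)/p.
= lim_{p→0} L(p) = L(0) = num(0)/den(0) = 4/4.8 = 0.8333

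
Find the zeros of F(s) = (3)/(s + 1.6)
Numerator is a nonzero constant (3) → Zeros: none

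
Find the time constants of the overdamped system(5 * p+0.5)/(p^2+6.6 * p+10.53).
Overdamped: real poles at -3.9, -2.7. τ = -1/pole → τ₁ = 0.2564, τ₂ = 0.3704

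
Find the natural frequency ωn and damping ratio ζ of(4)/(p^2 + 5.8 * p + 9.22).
Underdamped: complex pole -2.9 + 0.9j. ωn = |pole| = 3.036, ζ = -Re(pole)/ωn = 0.9551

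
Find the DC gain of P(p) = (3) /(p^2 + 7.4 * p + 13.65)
DC gain = P(0) = num(0)/den(0) = 3/13.65 = 0.2198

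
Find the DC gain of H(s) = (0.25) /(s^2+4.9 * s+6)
DC gain = H(0) = num(0)/den(0) = 0.25/6 = 0.04167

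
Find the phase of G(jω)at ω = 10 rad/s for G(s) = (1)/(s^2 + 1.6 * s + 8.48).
Substitute s = j*10: G(j10) = -0.0106025 - 0.00185359j.
∠G(j10) = atan2(Im, Re) = atan2(-0.00185359, -0.0106025) = -170.08°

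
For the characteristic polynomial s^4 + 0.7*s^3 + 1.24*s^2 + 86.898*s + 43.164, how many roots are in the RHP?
s^4 + 0.7*s^3 + 1.24*s^2 + 86.898*s + 43.164 = (s + 4.4)(s + 0.5)(s^2 - 4.2*s + 19.62). Poles: -0.5, -4.4, 2.1 + 3.9j, 2.1 - 3.9j. RHP poles (Re>0): 2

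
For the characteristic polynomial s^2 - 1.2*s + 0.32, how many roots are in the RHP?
s^2 - 1.2*s + 0.32 = (s - 0.4)(s - 0.8). Poles: 0.4, 0.8. RHP poles (Re>0): 2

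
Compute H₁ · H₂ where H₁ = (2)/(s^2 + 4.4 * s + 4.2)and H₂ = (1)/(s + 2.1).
Series: H = H₁ · H₂ = (n₁·n₂)/(d₁·d₂).
Num: n₁·n₂ = 2. Den: d₁·d₂ = s^3 + 6.5*s^2 + 13.44*s + 8.82.
H(s) = (2)/(s^3 + 6.5*s^2 + 13.44*s + 8.82)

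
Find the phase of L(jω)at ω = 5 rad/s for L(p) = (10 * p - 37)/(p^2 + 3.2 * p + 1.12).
Substitute p = j*5: L(j5) = 2.03758 - 0.728589j.
∠L(j5) = atan2(Im, Re) = atan2(-0.728589, 2.03758) = -19.68°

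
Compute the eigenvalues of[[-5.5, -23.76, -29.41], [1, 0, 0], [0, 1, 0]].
Eigenvalues solve det(λI - A) = 0.
Characteristic polynomial: λ^3 + 5.5*λ^2 + 23.76*λ + 29.41 = 0.
Factor: (λ + 1.7)(λ^2 + 3.8*λ + 17.3) = 0.
Roots: -1.7, -1.9 + 3.7j, -1.9 - 3.7j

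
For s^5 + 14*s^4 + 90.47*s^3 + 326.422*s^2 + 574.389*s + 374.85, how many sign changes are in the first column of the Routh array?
Routh array:
s^5: [1, 90.47, 574.389]; s^4: [14, 326.422, 374.85]; s^3: [67.1541, 547.614]; s^2: [212.258, 374.85]; s^1: [429.019]; s^0: [374.85]
First column: [1, 14, 67.1541, 212.258, 429.019, 374.85]. Sign changes = 0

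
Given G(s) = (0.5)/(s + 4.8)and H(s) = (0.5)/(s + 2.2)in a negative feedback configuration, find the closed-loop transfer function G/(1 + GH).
Closed-loop T = G/(1+GH).
Numerator: G_num * H_den = 0.5*s + 1.1.
Denominator: G_den * H_den + G_num * H_num = (s^2 + 7*s + 10.56) + (0.25) = s^2 + 7*s + 10.81.
T(s) = (0.5*s + 1.1)/(s^2 + 7*s + 10.81)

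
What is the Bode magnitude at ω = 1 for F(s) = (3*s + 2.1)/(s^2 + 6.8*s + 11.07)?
Substitute s = j*1: F(j1) = 0.281398 + 0.107894j.
|F(j1)| = sqrt(Re² + Im²) = 0.3014.
20*log₁₀(0.3014) = -10.42 dB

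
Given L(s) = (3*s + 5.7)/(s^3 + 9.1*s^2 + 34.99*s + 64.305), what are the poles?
Set denominator = 0: s^3 + 9.1*s^2 + 34.99*s + 64.305 = (s + 4.5)(s^2 + 4.6*s + 14.29) = 0 → Poles: -2.3 + 3j, -2.3 - 3j, -4.5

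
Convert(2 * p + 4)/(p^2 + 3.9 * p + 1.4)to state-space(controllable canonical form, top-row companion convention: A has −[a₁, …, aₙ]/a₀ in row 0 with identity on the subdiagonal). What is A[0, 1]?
Reachable canonical form for den = p^2 + 3.9*p + 1.4: top row of A = -[a₁,a₂,...,aₙ]/a₀, ones on the subdiagonal, zeros elsewhere.
A = [[-3.9, -1.4], [1, 0]].
A[0,1] = -1.4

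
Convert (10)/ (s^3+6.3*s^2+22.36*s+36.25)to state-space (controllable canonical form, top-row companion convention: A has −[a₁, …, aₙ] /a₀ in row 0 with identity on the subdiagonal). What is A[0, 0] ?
Reachable canonical form for den = s^3 + 6.3*s^2 + 22.36*s + 36.25: top row of A = -[a₁,a₂,...,aₙ]/a₀, ones on the subdiagonal, zeros elsewhere.
A = [[-6.3, -22.36, -36.25], [1, 0, 0], [0, 1, 0]].
A[0,0] = -6.3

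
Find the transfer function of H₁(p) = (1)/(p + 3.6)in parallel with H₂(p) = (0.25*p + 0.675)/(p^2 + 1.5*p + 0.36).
Parallel: H = H₁ + H₂ = (n₁·d₂ + n₂·d₁)/(d₁·d₂).
n₁·d₂ = p^2 + 1.5*p + 0.36. n₂·d₁ = 0.25*p^2 + 1.575*p + 2.43. Sum = 1.25*p^2 + 3.075*p + 2.79. d₁·d₂ = p^3 + 5.1*p^2 + 5.76*p + 1.296.
H(p) = (1.25*p^2 + 3.075*p + 2.79)/(p^3 + 5.1*p^2 + 5.76*p + 1.296)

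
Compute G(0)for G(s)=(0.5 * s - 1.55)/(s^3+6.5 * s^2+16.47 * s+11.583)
DC gain = G(0) = num(0)/den(0) = -1.55/11.583 = -0.1338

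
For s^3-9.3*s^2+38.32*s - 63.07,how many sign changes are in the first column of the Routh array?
Routh array:
s^3: [1, 38.32]; s^2: [-9.3, -63.07]; s^1: [31.5383]; s^0: [-63.07]
First column: [1, -9.3, 31.5383, -63.07]. Sign changes = 3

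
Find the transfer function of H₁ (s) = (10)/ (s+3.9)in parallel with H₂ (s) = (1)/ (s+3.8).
Parallel: H = H₁ + H₂ = (n₁·d₂ + n₂·d₁)/(d₁·d₂).
n₁·d₂ = 10*s + 38. n₂·d₁ = s + 3.9. Sum = 11*s + 41.9. d₁·d₂ = s^2 + 7.7*s + 14.82.
H(s) = (11*s + 41.9)/(s^2 + 7.7*s + 14.82)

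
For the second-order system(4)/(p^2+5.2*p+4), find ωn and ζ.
Standard form: ωn²/(p²+2ζωn·p+ωn²).
const=4=ωn² → ωn=2, p coeff=5.2=2ζωn → ζ=1.3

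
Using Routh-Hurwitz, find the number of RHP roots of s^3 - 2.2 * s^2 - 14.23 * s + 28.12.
Routh array:
s^3: [1, -14.23]; s^2: [-2.2, 28.12]; s^1: [-1.44818]; s^0: [28.12]
First column: [1, -2.2, -1.44818, 28.12]. Sign changes = RHP roots = 2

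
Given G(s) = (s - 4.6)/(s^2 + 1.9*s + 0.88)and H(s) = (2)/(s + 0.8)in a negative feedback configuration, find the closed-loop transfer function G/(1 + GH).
Closed-loop T = G/(1+GH).
Numerator: G_num * H_den = s^2 - 3.8*s - 3.68.
Denominator: G_den * H_den + G_num * H_num = (s^3 + 2.7*s^2 + 2.4*s + 0.704) + (2*s - 9.2) = s^3 + 2.7*s^2 + 4.4*s - 8.496.
T(s) = (s^2 - 3.8*s - 3.68)/(s^3 + 2.7*s^2 + 4.4*s - 8.496)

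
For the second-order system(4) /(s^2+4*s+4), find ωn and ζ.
Standard form: ωn²/(s²+2ζωn·s+ωn²).
const=4=ωn² → ωn=2, s coeff=4=2ζωn → ζ=1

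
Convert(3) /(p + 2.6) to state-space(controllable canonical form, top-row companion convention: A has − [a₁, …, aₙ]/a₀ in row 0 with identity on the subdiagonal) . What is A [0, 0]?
Reachable canonical form for den = p + 2.6: top row of A = -[a₁,a₂,...,aₙ]/a₀, ones on the subdiagonal, zeros elsewhere.
A = [[-2.6]].
A[0,0] = -2.6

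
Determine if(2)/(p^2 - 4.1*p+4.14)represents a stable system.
Denominator: p^2 - 4.1*p + 4.14 = (p - 1.8)(p - 2.3). Poles: 1.8, 2.3. All Re(p)<0: No (unstable)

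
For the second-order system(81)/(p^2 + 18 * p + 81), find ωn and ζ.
Standard form: ωn²/(p²+2ζωn·p+ωn²).
const=81=ωn² → ωn=9, p coeff=18=2ζωn → ζ=1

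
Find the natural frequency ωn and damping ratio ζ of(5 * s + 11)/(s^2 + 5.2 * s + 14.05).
Underdamped: complex pole -2.6 + 2.7j. ωn = |pole| = 3.748, ζ = -Re(pole)/ωn = 0.6936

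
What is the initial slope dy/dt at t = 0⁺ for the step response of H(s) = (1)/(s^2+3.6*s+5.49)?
IVT: y'(0⁺) = lim_{s→∞} s²·Y(s) = lim_{s→∞} s·H(s).
deg(num) = 0, deg(den) = 2, relative degree = 2 ≥ 2, so s·H(s) → 0. Initial slope = 0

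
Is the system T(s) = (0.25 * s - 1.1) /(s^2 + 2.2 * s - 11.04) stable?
Denominator: s^2 + 2.2*s - 11.04 = (s - 2.4)(s + 4.6). Poles: -4.6, 2.4. All Re(p)<0: No (unstable)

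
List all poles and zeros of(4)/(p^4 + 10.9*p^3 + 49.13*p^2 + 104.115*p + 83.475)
Set denominator = 0: p^4 + 10.9*p^3 + 49.13*p^2 + 104.115*p + 83.475 = (p + 2.1)(p + 3)(p^2 + 5.8*p + 13.25) = 0 → Poles: -2.1, -2.9 + 2.2j, -2.9 - 2.2j, -3
Numerator is a nonzero constant (4) → Zeros: none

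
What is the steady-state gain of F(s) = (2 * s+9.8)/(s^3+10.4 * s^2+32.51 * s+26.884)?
DC gain = F(0) = num(0)/den(0) = 9.8/26.884 = 0.3645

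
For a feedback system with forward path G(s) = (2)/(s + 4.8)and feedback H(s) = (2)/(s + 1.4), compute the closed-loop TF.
Closed-loop T = G/(1+GH).
Numerator: G_num * H_den = 2*s + 2.8.
Denominator: G_den * H_den + G_num * H_num = (s^2 + 6.2*s + 6.72) + (4) = s^2 + 6.2*s + 10.72.
T(s) = (2*s + 2.8)/(s^2 + 6.2*s + 10.72)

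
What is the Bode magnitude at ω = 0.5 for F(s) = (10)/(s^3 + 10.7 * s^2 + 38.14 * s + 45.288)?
Substitute s = j*0.5: F(j0.5) = 0.195942 - 0.0871122j.
|F(j0.5)| = sqrt(Re² + Im²) = 0.2144.
20*log₁₀(0.2144) = -13.37 dB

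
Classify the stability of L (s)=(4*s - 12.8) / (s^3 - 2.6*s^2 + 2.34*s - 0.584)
Denominator: s^3 - 2.6*s^2 + 2.34*s - 0.584 = (s - 0.4)(s^2 - 2.2*s + 1.46). Poles: 0.4, 1.1 + 0.5j, 1.1 - 0.5j. Unstable (3 pole(s) in RHP)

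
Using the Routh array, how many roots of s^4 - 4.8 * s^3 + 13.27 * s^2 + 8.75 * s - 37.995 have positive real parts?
Routh array:
s^4: [1, 13.27, -37.995]; s^3: [-4.8, 8.75]; s^2: [15.0929, -37.995]; s^1: [-3.33355]; s^0: [-37.995]
First column: [1, -4.8, 15.0929, -3.33355, -37.995]. Sign changes = RHP roots = 3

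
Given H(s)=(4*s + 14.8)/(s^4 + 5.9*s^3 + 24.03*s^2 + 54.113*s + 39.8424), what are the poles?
Set denominator = 0: s^4 + 5.9*s^3 + 24.03*s^2 + 54.113*s + 39.8424 = (s + 2.4)(s + 1.3)(s^2 + 2.2*s + 12.77) = 0 → Poles: -1.1 + 3.4j, -1.1 - 3.4j, -1.3, -2.4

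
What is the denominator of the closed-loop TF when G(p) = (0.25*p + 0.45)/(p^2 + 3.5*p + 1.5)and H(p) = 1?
Characteristic poly = G_den * H_den + G_num * H_num = (p^2 + 3.5*p + 1.5) + (0.25*p + 0.45) = p^2 + 3.75*p + 1.95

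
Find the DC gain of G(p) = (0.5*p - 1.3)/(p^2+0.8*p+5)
DC gain = G(0) = num(0)/den(0) = -1.3/5 = -0.26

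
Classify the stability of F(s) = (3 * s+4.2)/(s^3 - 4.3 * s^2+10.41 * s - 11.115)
Denominator: s^3 - 4.3*s^2 + 10.41*s - 11.115 = (s - 1.9)(s^2 - 2.4*s + 5.85). Poles: 1.2 + 2.1j, 1.2 - 2.1j, 1.9. Unstable (3 pole(s) in RHP)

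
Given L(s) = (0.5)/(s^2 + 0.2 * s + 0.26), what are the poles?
Set denominator = 0: s^2 + 0.2*s + 0.26 = 0 → Poles: -0.1 + 0.5j, -0.1 - 0.5j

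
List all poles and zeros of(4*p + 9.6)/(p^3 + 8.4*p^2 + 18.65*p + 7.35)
Set denominator = 0: p^3 + 8.4*p^2 + 18.65*p + 7.35 = (p + 3)(p + 4.9)(p + 0.5) = 0 → Poles: -0.5, -3, -4.9
Set numerator = 0: 4*p + 9.6 = 0 → Zeros: -2.4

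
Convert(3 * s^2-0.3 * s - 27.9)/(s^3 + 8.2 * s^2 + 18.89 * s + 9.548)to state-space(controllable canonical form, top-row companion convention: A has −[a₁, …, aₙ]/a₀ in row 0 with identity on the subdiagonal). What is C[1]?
Reachable canonical form: C = numerator coefficients (right-aligned, zero-padded to length n).
num = 3*s^2 - 0.3*s - 27.9, C = [[3, -0.3, -27.9]].
C[1] = -0.3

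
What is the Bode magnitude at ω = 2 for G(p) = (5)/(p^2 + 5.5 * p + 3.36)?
Substitute p = j*2: G(j2) = -0.0263571 - 0.453012j.
|G(j2)| = sqrt(Re² + Im²) = 0.4538.
20*log₁₀(0.4538) = -6.86 dB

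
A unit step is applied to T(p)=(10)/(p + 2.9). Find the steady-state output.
FVT: lim_{t→∞} y(t) = lim_{p→0} p*Y(p) where Y(p) = T(p)/p.
= lim_{p→0} T(p) = T(0) = num(0)/den(0) = 10/2.9 = 3.448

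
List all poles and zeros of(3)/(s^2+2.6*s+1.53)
Set denominator = 0: s^2 + 2.6*s + 1.53 = (s + 0.9)(s + 1.7) = 0 → Poles: -0.9, -1.7
Numerator is a nonzero constant (3) → Zeros: none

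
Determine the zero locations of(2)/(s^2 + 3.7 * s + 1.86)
Numerator is a nonzero constant (2) → Zeros: none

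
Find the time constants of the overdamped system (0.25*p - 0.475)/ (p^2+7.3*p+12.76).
Overdamped: real poles at -4.4, -2.9. τ = -1/pole → τ₁ = 0.2273, τ₂ = 0.3448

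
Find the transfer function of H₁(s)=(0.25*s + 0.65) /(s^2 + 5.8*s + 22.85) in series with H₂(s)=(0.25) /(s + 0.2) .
Series: H = H₁ · H₂ = (n₁·n₂)/(d₁·d₂).
Num: n₁·n₂ = 0.0625*s + 0.1625. Den: d₁·d₂ = s^3 + 6*s^2 + 24.01*s + 4.57.
H(s) = (0.0625*s + 0.1625)/(s^3 + 6*s^2 + 24.01*s + 4.57)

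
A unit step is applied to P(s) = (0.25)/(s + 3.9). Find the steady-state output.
FVT: lim_{t→∞} y(t) = lim_{s→0} s*Y(s) where Y(s) = P(s)/s.
= lim_{s→0} P(s) = P(0) = num(0)/den(0) = 0.25/3.9 = 0.0641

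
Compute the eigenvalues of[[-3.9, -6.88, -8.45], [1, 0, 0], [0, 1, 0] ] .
Eigenvalues solve det(λI - A) = 0.
Characteristic polynomial: λ^3 + 3.9*λ^2 + 6.88*λ + 8.45 = 0.
Factor: (λ + 2.5)(λ^2 + 1.4*λ + 3.38) = 0.
Roots: -0.7 + 1.7j, -0.7 - 1.7j, -2.5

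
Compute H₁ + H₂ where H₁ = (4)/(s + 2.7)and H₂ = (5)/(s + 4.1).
Parallel: H = H₁ + H₂ = (n₁·d₂ + n₂·d₁)/(d₁·d₂).
n₁·d₂ = 4*s + 16.4. n₂·d₁ = 5*s + 13.5. Sum = 9*s + 29.9. d₁·d₂ = s^2 + 6.8*s + 11.07.
H(s) = (9*s + 29.9)/(s^2 + 6.8*s + 11.07)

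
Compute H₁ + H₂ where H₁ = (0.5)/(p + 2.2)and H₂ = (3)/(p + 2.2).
Parallel: H = H₁ + H₂ = (n₁·d₂ + n₂·d₁)/(d₁·d₂).
n₁·d₂ = 0.5*p + 1.1. n₂·d₁ = 3*p + 6.6. Sum = 3.5*p + 7.7. d₁·d₂ = p^2 + 4.4*p + 4.84.
H(p) = (3.5*p + 7.7)/(p^2 + 4.4*p + 4.84)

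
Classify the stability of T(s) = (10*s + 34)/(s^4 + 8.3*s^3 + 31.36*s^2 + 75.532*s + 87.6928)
Denominator: s^4 + 8.3*s^3 + 31.36*s^2 + 75.532*s + 87.6928 = (s + 3.2)(s + 3.1)(s^2 + 2*s + 8.84). Poles: -1 + 2.8j, -1 - 2.8j, -3.1, -3.2. Stable (all poles in LHP)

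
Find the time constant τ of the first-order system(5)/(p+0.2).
First-order system: τ = -1/pole. Pole = -0.2. τ = -1/(-0.2) = 5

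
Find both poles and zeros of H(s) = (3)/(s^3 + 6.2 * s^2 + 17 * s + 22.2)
Set denominator = 0: s^3 + 6.2*s^2 + 17*s + 22.2 = (s + 3)(s^2 + 3.2*s + 7.4) = 0 → Poles: -1.6 + 2.2j, -1.6 - 2.2j, -3
Numerator is a nonzero constant (3) → Zeros: none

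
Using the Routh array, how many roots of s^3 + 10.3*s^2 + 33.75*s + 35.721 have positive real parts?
Routh array:
s^3: [1, 33.75]; s^2: [10.3, 35.721]; s^1: [30.2819]; s^0: [35.721]
First column: [1, 10.3, 30.2819, 35.721]. Sign changes = RHP roots = 0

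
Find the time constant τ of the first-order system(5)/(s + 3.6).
First-order system: τ = -1/pole. Pole = -3.6. τ = -1/(-3.6) = 0.2778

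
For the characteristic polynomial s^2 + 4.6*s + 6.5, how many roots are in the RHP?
Poles: -2.3 + 1.1j, -2.3 - 1.1j. RHP poles (Re>0): 0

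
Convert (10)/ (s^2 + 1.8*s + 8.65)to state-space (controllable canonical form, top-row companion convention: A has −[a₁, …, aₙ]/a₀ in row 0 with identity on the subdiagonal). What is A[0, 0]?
Reachable canonical form for den = s^2 + 1.8*s + 8.65: top row of A = -[a₁,a₂,...,aₙ]/a₀, ones on the subdiagonal, zeros elsewhere.
A = [[-1.8, -8.65], [1, 0]].
A[0,0] = -1.8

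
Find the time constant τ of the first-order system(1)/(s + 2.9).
First-order system: τ = -1/pole. Pole = -2.9. τ = -1/(-2.9) = 0.3448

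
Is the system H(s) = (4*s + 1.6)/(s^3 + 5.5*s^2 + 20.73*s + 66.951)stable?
Denominator: s^3 + 5.5*s^2 + 20.73*s + 66.951 = (s + 4.3)(s^2 + 1.2*s + 15.57). Poles: -0.6 + 3.9j, -0.6 - 3.9j, -4.3. All Re(p)<0: Yes (stable)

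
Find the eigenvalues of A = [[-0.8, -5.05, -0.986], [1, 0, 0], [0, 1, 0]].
Eigenvalues solve det(λI - A) = 0.
Characteristic polynomial: λ^3 + 0.8*λ^2 + 5.05*λ + 0.986 = 0.
Factor: (λ + 0.2)(λ^2 + 0.6*λ + 4.93) = 0.
Roots: -0.2, -0.3 + 2.2j, -0.3 - 2.2j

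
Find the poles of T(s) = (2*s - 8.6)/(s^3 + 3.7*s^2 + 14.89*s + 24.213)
Set denominator = 0: s^3 + 3.7*s^2 + 14.89*s + 24.213 = (s + 2.1)(s^2 + 1.6*s + 11.53) = 0 → Poles: -0.8 + 3.3j, -0.8 - 3.3j, -2.1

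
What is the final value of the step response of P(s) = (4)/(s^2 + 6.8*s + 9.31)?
FVT: lim_{t→∞} y(t) = lim_{s→0} s*Y(s) where Y(s) = P(s)/s.
= lim_{s→0} P(s) = P(0) = num(0)/den(0) = 4/9.31 = 0.4296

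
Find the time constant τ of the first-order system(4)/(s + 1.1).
First-order system: τ = -1/pole. Pole = -1.1. τ = -1/(-1.1) = 0.9091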